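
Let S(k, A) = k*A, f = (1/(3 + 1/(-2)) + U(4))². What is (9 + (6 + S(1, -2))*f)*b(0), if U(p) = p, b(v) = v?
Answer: 0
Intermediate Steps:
f = 484/25 (f = (1/(3 + 1/(-2)) + 4)² = (1/(3 + 1*(-½)) + 4)² = (1/(3 - ½) + 4)² = (1/(5/2) + 4)² = (⅖ + 4)² = (22/5)² = 484/25 ≈ 19.360)
S(k, A) = A*k
(9 + (6 + S(1, -2))*f)*b(0) = (9 + (6 - 2*1)*(484/25))*0 = (9 + (6 - 2)*(484/25))*0 = (9 + 4*(484/25))*0 = (9 + 1936/25)*0 = (2161/25)*0 = 0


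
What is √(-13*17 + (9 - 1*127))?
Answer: I*√339 ≈ 18.412*I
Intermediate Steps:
√(-13*17 + (9 - 1*127)) = √(-221 + (9 - 127)) = √(-221 - 118) = √(-339) = I*√339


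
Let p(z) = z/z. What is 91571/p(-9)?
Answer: 91571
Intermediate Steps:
p(z) = 1
91571/p(-9) = 91571/1 = 91571*1 = 91571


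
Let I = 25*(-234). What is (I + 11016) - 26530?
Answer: -21364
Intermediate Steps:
I = -5850
(I + 11016) - 26530 = (-5850 + 11016) - 26530 = 5166 - 26530 = -21364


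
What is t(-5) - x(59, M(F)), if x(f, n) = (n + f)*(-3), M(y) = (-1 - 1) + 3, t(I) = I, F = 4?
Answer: 175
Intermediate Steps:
M(y) = 1 (M(y) = -2 + 3 = 1)
x(f, n) = -3*f - 3*n (x(f, n) = (f + n)*(-3) = -3*f - 3*n)
t(-5) - x(59, M(F)) = -5 - (-3*59 - 3*1) = -5 - (-177 - 3) = -5 - 1*(-180) = -5 + 180 = 175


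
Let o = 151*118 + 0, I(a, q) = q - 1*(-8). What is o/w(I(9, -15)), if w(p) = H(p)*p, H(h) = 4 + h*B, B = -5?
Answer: -17818/273 ≈ -65.267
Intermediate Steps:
H(h) = 4 - 5*h (H(h) = 4 + h*(-5) = 4 - 5*h)
I(a, q) = 8 + q (I(a, q) = q + 8 = 8 + q)
w(p) = p*(4 - 5*p) (w(p) = (4 - 5*p)*p = p*(4 - 5*p))
o = 17818 (o = 17818 + 0 = 17818)
o/w(I(9, -15)) = 17818/(((8 - 15)*(4 - 5*(8 - 15)))) = 17818/((-7*(4 - 5*(-7)))) = 17818/((-7*(4 + 35))) = 17818/((-7*39)) = 17818/(-273) = 17818*(-1/273) = -17818/273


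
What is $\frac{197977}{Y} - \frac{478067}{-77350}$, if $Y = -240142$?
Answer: $\frac{29859077}{5574725} \approx 5.3562$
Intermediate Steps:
$\frac{197977}{Y} - \frac{478067}{-77350} = \frac{197977}{-240142} - \frac{478067}{-77350} = 197977 \left(- \frac{1}{240142}\right) - - \frac{478067}{77350} = - \frac{197977}{240142} + \frac{478067}{77350} = \frac{29859077}{5574725}$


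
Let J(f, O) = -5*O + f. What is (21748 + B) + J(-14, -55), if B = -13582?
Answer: 8427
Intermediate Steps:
J(f, O) = f - 5*O
(21748 + B) + J(-14, -55) = (21748 - 13582) + (-14 - 5*(-55)) = 8166 + (-14 + 275) = 8166 + 261 = 8427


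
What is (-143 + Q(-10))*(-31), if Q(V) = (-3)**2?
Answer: 4154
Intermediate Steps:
Q(V) = 9
(-143 + Q(-10))*(-31) = (-143 + 9)*(-31) = -134*(-31) = 4154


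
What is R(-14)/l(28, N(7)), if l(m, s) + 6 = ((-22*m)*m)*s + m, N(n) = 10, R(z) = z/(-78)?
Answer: -7/6725862 ≈ -1.0408e-6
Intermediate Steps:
R(z) = -z/78 (R(z) = z*(-1/78) = -z/78)
l(m, s) = -6 + m - 22*s*m**2 (l(m, s) = -6 + (((-22*m)*m)*s + m) = -6 + ((-22*m**2)*s + m) = -6 + (-22*s*m**2 + m) = -6 + (m - 22*s*m**2) = -6 + m - 22*s*m**2)
R(-14)/l(28, N(7)) = (-1/78*(-14))/(-6 + 28 - 22*10*28**2) = 7/(39*(-6 + 28 - 22*10*784)) = 7/(39*(-6 + 28 - 172480)) = (7/39)/(-172458) = (7/39)*(-1/172458) = -7/6725862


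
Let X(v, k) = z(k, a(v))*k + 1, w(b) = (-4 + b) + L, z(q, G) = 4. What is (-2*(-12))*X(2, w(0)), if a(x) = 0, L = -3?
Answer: -648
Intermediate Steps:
w(b) = -7 + b (w(b) = (-4 + b) - 3 = -7 + b)
X(v, k) = 1 + 4*k (X(v, k) = 4*k + 1 = 1 + 4*k)
(-2*(-12))*X(2, w(0)) = (-2*(-12))*(1 + 4*(-7 + 0)) = 24*(1 + 4*(-7)) = 24*(1 - 28) = 24*(-27) = -648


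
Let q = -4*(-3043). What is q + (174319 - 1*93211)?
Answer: 93280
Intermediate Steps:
q = 12172
q + (174319 - 1*93211) = 12172 + (174319 - 1*93211) = 12172 + (174319 - 93211) = 12172 + 81108 = 93280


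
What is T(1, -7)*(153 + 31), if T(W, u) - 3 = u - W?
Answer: -920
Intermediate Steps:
T(W, u) = 3 + u - W (T(W, u) = 3 + (u - W) = 3 + u - W)
T(1, -7)*(153 + 31) = (3 - 7 - 1*1)*(153 + 31) = (3 - 7 - 1)*184 = -5*184 = -920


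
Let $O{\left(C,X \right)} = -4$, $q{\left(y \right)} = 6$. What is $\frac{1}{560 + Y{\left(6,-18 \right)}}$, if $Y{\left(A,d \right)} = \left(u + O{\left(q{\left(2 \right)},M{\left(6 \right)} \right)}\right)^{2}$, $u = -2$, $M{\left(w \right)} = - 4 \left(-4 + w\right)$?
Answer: $\frac{1}{596} \approx 0.0016779$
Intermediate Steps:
$M{\left(w \right)} = 16 - 4 w$
$Y{\left(A,d \right)} = 36$ ($Y{\left(A,d \right)} = \left(-2 - 4\right)^{2} = \left(-6\right)^{2} = 36$)
$\frac{1}{560 + Y{\left(6,-18 \right)}} = \frac{1}{560 + 36} = \frac{1}{596}$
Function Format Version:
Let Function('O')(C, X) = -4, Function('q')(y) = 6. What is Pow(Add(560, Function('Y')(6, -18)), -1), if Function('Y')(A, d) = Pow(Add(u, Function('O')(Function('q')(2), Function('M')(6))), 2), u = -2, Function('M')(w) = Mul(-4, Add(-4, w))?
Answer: Rational(1, 596) ≈ 0.0016779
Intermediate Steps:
Function('M')(w) = Add(16, Mul(-4, w))
Function('Y')(A, d) = 36 (Function('Y')(A, d) = Pow(Add(-2, -4), 2) = Pow(-6, 2) = 36)
Pow(Add(560, Function('Y')(6, -18)), -1) = Pow(Add(560, 36), -1) = Pow(596, -1) = Rational(1, 596)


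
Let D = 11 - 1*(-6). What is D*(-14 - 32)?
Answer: -782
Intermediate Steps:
D = 17 (D = 11 + 6 = 17)
D*(-14 - 32) = 17*(-14 - 32) = 17*(-46) = -782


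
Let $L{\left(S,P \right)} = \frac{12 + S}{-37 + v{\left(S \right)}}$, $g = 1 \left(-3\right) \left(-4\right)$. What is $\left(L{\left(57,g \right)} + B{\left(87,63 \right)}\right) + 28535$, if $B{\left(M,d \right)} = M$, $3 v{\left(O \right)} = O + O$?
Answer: $28691$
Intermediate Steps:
$g = 12$ ($g = \left(-3\right) \left(-4\right) = 12$)
$v{\left(O \right)} = \frac{2 O}{3}$ ($v{\left(O \right)} = \frac{O + O}{3} = \frac{2 O}{3}$)
$L{\left(S,P \right)} = \frac{12 + S}{-37 + \frac{2 S}{3}}$
$\left(L{\left(57,g \right)} + B{\left(87,63 \right)}\right) + 28535 = \left(\frac{3 \left(12 + 57\right)}{-111 + 2 \cdot 57} + 87\right) + 28535 = \left(3 \frac{1}{-111 + 114} \cdot 69 + 87\right) + 28535 = \left(3 \cdot \frac{1}{3} \cdot 69 + 87\right) + 28535 = \left(69 + 87\right) + 28535 = 156 + 28535 = 28691$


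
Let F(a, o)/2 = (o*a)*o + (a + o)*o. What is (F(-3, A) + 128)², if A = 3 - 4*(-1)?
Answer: 12100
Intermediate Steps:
A = 7 (A = 3 + 4 = 7)
F(a, o) = 2*a*o² + 2*o*(a + o) (F(a, o) = 2*((o*a)*o + (a + o)*o) = 2*((a*o)*o + o*(a + o)) = 2*(a*o² + o*(a + o)) = 2*a*o² + 2*o*(a + o))
(F(-3, A) + 128)² = (2*7*(-3 + 7 - 3*7) + 128)² = (2*7*(-3 + 7 - 21) + 128)² = (2*7*(-17) + 128)² = (-238 + 128)² = (-110)² = 12100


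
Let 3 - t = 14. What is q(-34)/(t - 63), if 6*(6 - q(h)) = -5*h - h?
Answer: 14/37 ≈ 0.37838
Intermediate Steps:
t = -11 (t = 3 - 1*14 = 3 - 14 = -11)
q(h) = 6 + h (q(h) = 6 - (-5*h - h)/6 = 6 - (-1)*h = 6 + h)
q(-34)/(t - 63) = (6 - 34)/(-11 - 63) = -28/(-74) = -1/74*(-28) = 14/37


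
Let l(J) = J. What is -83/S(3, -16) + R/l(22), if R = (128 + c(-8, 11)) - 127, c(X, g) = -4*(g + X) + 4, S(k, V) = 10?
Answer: -474/55 ≈ -8.6182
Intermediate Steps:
c(X, g) = 4 - 4*X - 4*g (c(X, g) = -4*(X + g) + 4 = (-4*X - 4*g) + 4 = 4 - 4*X - 4*g)
R = -7 (R = (128 + (4 - 4*(-8) - 4*11)) - 127 = (128 + (4 + 32 - 44)) - 127 = (128 - 8) - 127 = 120 - 127 = -7)
-83/S(3, -16) + R/l(22) = -83/10 - 7/22 = -474/55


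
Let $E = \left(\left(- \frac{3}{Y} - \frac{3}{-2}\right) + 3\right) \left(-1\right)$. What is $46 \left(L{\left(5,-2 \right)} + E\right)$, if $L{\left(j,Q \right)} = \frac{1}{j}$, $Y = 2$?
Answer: $- \frac{644}{5} \approx -128.8$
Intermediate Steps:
$E = -3$ ($E = \left(\left(- \frac{3}{2} - \frac{3}{-2}\right) + 3\right) \left(-1\right) = \left(\left(\left(-3\right) \frac{1}{2} - - \frac{3}{2}\right) + 3\right) \left(-1\right) = \left(\left(- \frac{3}{2} + \frac{3}{2}\right) + 3\right) \left(-1\right) = \left(0 + 3\right) \left(-1\right) = 3 \left(-1\right) = -3$)
$46 \left(L{\left(5,-2 \right)} + E\right) = 46 \left(\frac{1}{5} - 3\right) = 46 \left(- \frac{14}{5}\right) = - \frac{644}{5}$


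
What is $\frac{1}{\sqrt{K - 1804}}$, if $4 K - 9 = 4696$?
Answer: $- \frac{2 i \sqrt{31}}{279} \approx - 0.039912 i$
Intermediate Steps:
$K = \frac{4705}{4}$ ($K = \frac{9}{4} + \frac{1}{4} \cdot 4696 = \frac{9}{4} + 1174 = \frac{4705}{4} \approx 1176.3$)
$\frac{1}{\sqrt{K - 1804}} = \frac{1}{\sqrt{\frac{4705}{4} - 1804}} = \frac{1}{\sqrt{- \frac{2511}{4}}} = \frac{1}{\frac{9}{2} i \sqrt{31}} = - \frac{2 i \sqrt{31}}{279}$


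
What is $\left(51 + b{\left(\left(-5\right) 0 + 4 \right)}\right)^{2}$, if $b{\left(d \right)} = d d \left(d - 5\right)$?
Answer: $1225$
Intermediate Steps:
$b{\left(d \right)} = d^{2} \left(-5 + d\right)$
$\left(51 + b{\left(\left(-5\right) 0 + 4 \right)}\right)^{2} = \left(51 + \left(\left(-5\right) 0 + 4\right)^{2} \left(-5 + \left(\left(-5\right) 0 + 4\right)\right)\right)^{2} = \left(51 + \left(0 + 4\right)^{2} \left(-5 + \left(0 + 4\right)\right)\right)^{2} = \left(51 + 4^{2} \left(-5 + 4\right)\right)^{2} = \left(51 + 16 \left(-1\right)\right)^{2} = \left(51 - 16\right)^{2} = 35^{2} = 1225$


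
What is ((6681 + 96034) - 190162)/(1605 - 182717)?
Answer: 87447/181112 ≈ 0.48283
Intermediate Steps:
((6681 + 96034) - 190162)/(1605 - 182717) = (102715 - 190162)/(-181112) = -87447*(-1/181112) = 87447/181112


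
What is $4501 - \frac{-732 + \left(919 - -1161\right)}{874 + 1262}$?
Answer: $\frac{2403197}{534} \approx 4500.4$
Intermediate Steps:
$4501 - \frac{-732 + \left(919 - -1161\right)}{874 + 1262} = 4501 - \frac{-732 + \left(919 + 1161\right)}{2136} = 4501 - \left(-732 + 2080\right) \frac{1}{2136} = 4501 - 1348 \cdot \frac{1}{2136} = 4501 - \frac{337}{534} = \frac{2403197}{534}$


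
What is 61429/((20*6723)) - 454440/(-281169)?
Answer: 1244062427/600094980 ≈ 2.0731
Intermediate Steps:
61429/((20*6723)) - 454440/(-281169) = 61429/134460 - 454440*(-1/281169) = 61429*(1/134460) + 21640/13389 = 61429/134460 + 21640/13389 = 1244062427/600094980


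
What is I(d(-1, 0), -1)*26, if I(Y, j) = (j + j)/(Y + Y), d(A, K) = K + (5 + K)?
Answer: -26/5 ≈ -5.2000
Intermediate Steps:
d(A, K) = 5 + 2*K
I(Y, j) = j/Y (I(Y, j) = (2*j)/((2*Y)) = (2*j)*(1/(2*Y)) = j/Y)
I(d(-1, 0), -1)*26 = -1/(5 + 2*0)*26 = -1/(5 + 0)*26 = -1/5*26 = -1*⅕*26 = -⅕*26 = -26/5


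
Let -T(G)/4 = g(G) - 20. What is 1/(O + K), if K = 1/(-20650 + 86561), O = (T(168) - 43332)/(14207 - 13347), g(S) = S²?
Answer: -14170865/2572967492 ≈ -0.0055076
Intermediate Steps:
T(G) = 80 - 4*G² (T(G) = -4*(G² - 20) = -4*(-20 + G²) = 80 - 4*G²)
O = -39037/215 (O = ((80 - 4*168²) - 43332)/(14207 - 13347) = ((80 - 4*28224) - 43332)/860 = ((80 - 112896) - 43332)*(1/860) = (-112816 - 43332)*(1/860) = -156148*1/860 = -39037/215 ≈ -181.57)
K = 1/65911 ≈ 1.5172e-5
1/(O + K) = 1/(-39037/215 + 1/65911) = 1/(-2572967492/14170865) = -14170865/2572967492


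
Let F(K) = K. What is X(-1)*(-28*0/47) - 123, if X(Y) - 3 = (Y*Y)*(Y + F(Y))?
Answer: -123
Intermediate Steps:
X(Y) = 3 + 2*Y³ (X(Y) = 3 + (Y*Y)*(Y + Y) = 3 + Y²*(2*Y) = 3 + 2*Y³)
X(-1)*(-28*0/47) - 123 = (3 + 2*(-1)³)*(-28*0/47) - 123 = (3 + 2*(-1))*(0*(1/47)) - 123 = (3 - 2)*0 - 123 = 1*0 - 123 = 0 - 123 = -123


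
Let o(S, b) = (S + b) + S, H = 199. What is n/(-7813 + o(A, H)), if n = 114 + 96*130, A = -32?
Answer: -6297/3839 ≈ -1.6403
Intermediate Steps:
o(S, b) = b + 2*S
n = 12594 (n = 114 + 12480 = 12594)
n/(-7813 + o(A, H)) = 12594/(-7813 + (199 + 2*(-32))) = 12594/(-7813 + (199 - 64)) = 12594/(-7813 + 135) = 12594/(-7678) = 12594*(-1/7678) = -6297/3839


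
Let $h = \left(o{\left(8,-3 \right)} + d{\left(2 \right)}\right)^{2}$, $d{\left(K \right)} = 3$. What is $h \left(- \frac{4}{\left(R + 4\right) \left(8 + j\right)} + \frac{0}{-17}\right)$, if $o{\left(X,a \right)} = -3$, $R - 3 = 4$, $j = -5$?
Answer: $0$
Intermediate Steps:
$R = 7$ ($R = 3 + 4 = 7$)
$h = 0$ ($h = \left(-3 + 3\right)^{2} = 0^{2} = 0$)
$h \left(- \frac{4}{\left(R + 4\right) \left(8 + j\right)} + \frac{0}{-17}\right) = 0 \left(- \frac{4}{\left(7 + 4\right) \left(8 - 5\right)} + \frac{0}{-17}\right) = 0 \left(- \frac{4}{11 \cdot 3} + 0 \left(- \frac{1}{17}\right)\right) = 0 \left(- \frac{4}{33} + 0\right) = 0 \left(- \frac{4}{33}\right) = 0$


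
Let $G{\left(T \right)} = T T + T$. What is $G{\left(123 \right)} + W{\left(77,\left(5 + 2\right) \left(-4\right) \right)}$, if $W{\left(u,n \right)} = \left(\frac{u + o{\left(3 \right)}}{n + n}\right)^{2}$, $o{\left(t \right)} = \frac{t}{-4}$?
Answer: $\frac{765377377}{50176} \approx 15254.0$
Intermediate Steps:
$G{\left(T \right)} = T + T^{2}$ ($G{\left(T \right)} = T^{2} + T = T + T^{2}$)
$o{\left(t \right)} = - \frac{t}{4}$ ($o{\left(t \right)} = t \left(- \frac{1}{4}\right) = - \frac{t}{4}$)
$W{\left(u,n \right)} = \frac{\left(- \frac{3}{4} + u\right)^{2}}{4 n^{2}}$ ($W{\left(u,n \right)} = \left(\frac{u - \frac{3}{4}}{n + n}\right)^{2} = \left(\frac{u - \frac{3}{4}}{2 n}\right)^{2} = \left(\left(- \frac{3}{4} + u\right) \frac{1}{2 n}\right)^{2} = \left(\frac{- \frac{3}{4} + u}{2 n}\right)^{2} = \frac{\left(- \frac{3}{4} + u\right)^{2}}{4 n^{2}}$)
$G{\left(123 \right)} + W{\left(77,\left(5 + 2\right) \left(-4\right) \right)} = 123 \left(1 + 123\right) + \frac{\left(-3 + 4 \cdot 77\right)^{2}}{64 \cdot 16 \left(5 + 2\right)^{2}} = 123 \cdot 124 + \frac{\left(-3 + 308\right)^{2}}{64 \cdot 784} = 15252 + \frac{305^{2}}{64 \cdot 784} = 15252 + \frac{1}{64} \cdot \frac{1}{784} \cdot 93025 = 15252 + \frac{93025}{50176} = \frac{765377377}{50176}$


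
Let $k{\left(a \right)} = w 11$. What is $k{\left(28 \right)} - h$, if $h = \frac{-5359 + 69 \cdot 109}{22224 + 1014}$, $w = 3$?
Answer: $\frac{382346}{11619} \approx 32.907$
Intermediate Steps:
$h = \frac{1081}{11619}$ ($h = \frac{-5359 + 7521}{23238} = 2162 \cdot \frac{1}{23238} = \frac{1081}{11619} \approx 0.093037$)
$k{\left(a \right)} = 33$ ($k{\left(a \right)} = 3 \cdot 11 = 33$)
$k{\left(28 \right)} - h = 33 - \frac{1081}{11619} = \frac{382346}{11619}$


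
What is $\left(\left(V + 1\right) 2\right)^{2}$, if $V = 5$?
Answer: $144$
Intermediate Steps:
$\left(\left(V + 1\right) 2\right)^{2} = \left(\left(5 + 1\right) 2\right)^{2} = \left(6 \cdot 2\right)^{2} = 12^{2} = 144$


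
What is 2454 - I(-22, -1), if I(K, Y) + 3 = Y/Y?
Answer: 2456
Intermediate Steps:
I(K, Y) = -2 (I(K, Y) = -3 + Y/Y = -3 + 1 = -2)
2454 - I(-22, -1) = 2454 - 1*(-2) = 2454 + 2 = 2456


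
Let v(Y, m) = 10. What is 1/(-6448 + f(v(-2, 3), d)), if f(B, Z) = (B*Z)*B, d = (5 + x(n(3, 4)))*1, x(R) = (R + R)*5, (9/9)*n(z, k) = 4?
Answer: -1/1948 ≈ -0.00051335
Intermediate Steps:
n(z, k) = 4
x(R) = 10*R (x(R) = (2*R)*5 = 10*R)
d = 45 (d = (5 + 10*4)*1 = (5 + 40)*1 = 45*1 = 45)
f(B, Z) = Z*B²
1/(-6448 + f(v(-2, 3), d)) = 1/(-6448 + 45*10²) = 1/(-6448 + 45*100) = 1/(-6448 + 4500) = 1/(-1948) = -1/1948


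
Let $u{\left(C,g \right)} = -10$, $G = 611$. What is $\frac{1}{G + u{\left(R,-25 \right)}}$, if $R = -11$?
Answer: $\frac{1}{601} \approx 0.0016639$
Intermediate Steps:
$\frac{1}{G + u{\left(R,-25 \right)}} = \frac{1}{611 - 10} = \frac{1}{601}$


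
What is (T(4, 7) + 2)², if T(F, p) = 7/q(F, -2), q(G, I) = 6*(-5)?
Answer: 2809/900 ≈ 3.1211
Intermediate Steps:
q(G, I) = -30
T(F, p) = -7/30 (T(F, p) = 7/(-30) = 7*(-1/30) = -7/30)
(T(4, 7) + 2)² = (-7/30 + 2)² = (53/30)² = 2809/900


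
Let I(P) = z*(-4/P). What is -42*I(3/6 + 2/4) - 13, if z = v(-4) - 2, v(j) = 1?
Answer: -181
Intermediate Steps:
z = -1 (z = 1 - 2 = -1)
I(P) = 4/P (I(P) = -(-4)/P = 4/P)
-42*I(3/6 + 2/4) - 13 = -168/(3/6 + 2/4) - 13 = -168/(3*(1/6) + 2*(1/4)) - 13 = -168/(1/2 + 1/2) - 13 = -168/1 - 13 = -168 - 13 = -181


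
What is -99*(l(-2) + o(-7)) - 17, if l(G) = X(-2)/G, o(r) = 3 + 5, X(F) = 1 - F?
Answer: -1321/2 ≈ -660.50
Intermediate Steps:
o(r) = 8
l(G) = 3/G (l(G) = (1 - 1*(-2))/G = (1 + 2)/G = 3/G)
-99*(l(-2) + o(-7)) - 17 = -99*(3/(-2) + 8) - 17 = -99*(3*(-½) + 8) - 17 = -99*(-3/2 + 8) - 17 = -99*13/2 - 17 = -1287/2 - 17 = -1321/2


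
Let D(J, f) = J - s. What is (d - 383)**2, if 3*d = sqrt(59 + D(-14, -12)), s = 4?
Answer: (1149 - sqrt(41))**2/9 ≈ 1.4506e+5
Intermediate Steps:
D(J, f) = -4 + J (D(J, f) = J - 1*4 = J - 4 = -4 + J)
d = sqrt(41)/3 (d = sqrt(59 + (-4 - 14))/3 = sqrt(59 - 18)/3 = sqrt(41)/3 ≈ 2.1344)
(d - 383)**2 = (sqrt(41)/3 - 383)**2 = (-383 + sqrt(41)/3)**2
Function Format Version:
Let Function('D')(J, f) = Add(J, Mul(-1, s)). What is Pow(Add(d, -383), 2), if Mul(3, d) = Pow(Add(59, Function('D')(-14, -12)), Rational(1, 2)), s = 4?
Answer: Mul(Rational(1, 9), Pow(Add(1149, Mul(-1, Pow(41, Rational(1, 2)))), 2)) ≈ 1.4506e+5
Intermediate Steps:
Function('D')(J, f) = Add(-4, J) (Function('D')(J, f) = Add(J, Mul(-1, 4)) = Add(J, -4) = Add(-4, J))
d = Mul(Rational(1, 3), Pow(41, Rational(1, 2))) (d = Mul(Rational(1, 3), Pow(Add(59, Add(-4, -14)), Rational(1, 2))) = Mul(Rational(1, 3), Pow(Add(59, -18), Rational(1, 2))) = Mul(Rational(1, 3), Pow(41, Rational(1, 2))) ≈ 2.1344)
Pow(Add(d, -383), 2) = Pow(Add(Mul(Rational(1, 3), Pow(41, Rational(1, 2))), -383), 2) = Pow(Add(-383, Mul(Rational(1, 3), Pow(41, Rational(1, 2)))), 2)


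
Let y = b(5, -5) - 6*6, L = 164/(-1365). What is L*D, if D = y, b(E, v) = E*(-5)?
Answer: 10004/1365 ≈ 7.3289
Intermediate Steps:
b(E, v) = -5*E
L = -164/1365 (L = 164*(-1/1365) = -164/1365 ≈ -0.12015)
y = -61 (y = -5*5 - 6*6 = -25 - 36 = -61)
D = -61
L*D = -164/1365*(-61) = 10004/1365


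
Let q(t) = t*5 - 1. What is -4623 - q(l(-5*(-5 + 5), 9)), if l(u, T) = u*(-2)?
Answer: -4622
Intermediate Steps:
l(u, T) = -2*u
q(t) = -1 + 5*t (q(t) = 5*t - 1 = -1 + 5*t)
-4623 - q(l(-5*(-5 + 5), 9)) = -4623 - (-1 + 5*(-(-10)*(-5 + 5))) = -4623 - (-1 + 5*(-(-10)*0)) = -4623 - (-1 + 5*(-2*0)) = -4623 - (-1 + 5*0) = -4623 - (-1 + 0) = -4623 - 1*(-1) = -4623 + 1 = -4622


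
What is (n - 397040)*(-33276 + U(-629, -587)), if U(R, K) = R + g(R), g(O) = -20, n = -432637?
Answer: 28146792225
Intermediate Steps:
U(R, K) = -20 + R (U(R, K) = R - 20 = -20 + R)
(n - 397040)*(-33276 + U(-629, -587)) = (-432637 - 397040)*(-33276 + (-20 - 629)) = -829677*(-33276 - 649) = -829677*(-33925) = 28146792225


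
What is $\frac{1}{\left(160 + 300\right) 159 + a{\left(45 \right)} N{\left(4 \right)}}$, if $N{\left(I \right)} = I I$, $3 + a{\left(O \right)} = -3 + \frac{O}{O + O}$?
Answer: $\frac{1}{73052} \approx 1.3689 \cdot 10^{-5}$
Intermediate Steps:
$a{\left(O \right)} = - \frac{11}{2}$ ($a{\left(O \right)} = -3 + \left(-3 + \frac{O}{O + O}\right) = -3 + \left(-3 + \frac{O}{2 O}\right) = -3 + \left(-3 + \frac{1}{2 O} O\right) = -3 + \left(-3 + \frac{1}{2}\right) = -3 - \frac{5}{2} = - \frac{11}{2}$)
$N{\left(I \right)} = I^{2}$
$\frac{1}{\left(160 + 300\right) 159 + a{\left(45 \right)} N{\left(4 \right)}} = \frac{1}{\left(160 + 300\right) 159 - \frac{11 \cdot 4^{2}}{2}} = \frac{1}{460 \cdot 159 - 88} = \frac{1}{73140 - 88} = \frac{1}{73052}$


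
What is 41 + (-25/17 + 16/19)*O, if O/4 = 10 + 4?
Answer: 1875/323 ≈ 5.8050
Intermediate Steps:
O = 56 (O = 4*(10 + 4) = 4*14 = 56)
41 + (-25/17 + 16/19)*O = 41 + (-25/17 + 16/19)*56 = 41 - 203/323*56 = 41 - 11368/323 = 1875/323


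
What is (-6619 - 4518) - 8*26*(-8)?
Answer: -9473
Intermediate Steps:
(-6619 - 4518) - 8*26*(-8) = -11137 - 208*(-8) = -11137 + 1664 = -9473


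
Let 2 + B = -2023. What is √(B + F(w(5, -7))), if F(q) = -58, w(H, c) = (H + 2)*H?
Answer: I*√2083 ≈ 45.64*I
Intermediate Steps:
w(H, c) = H*(2 + H) (w(H, c) = (2 + H)*H = H*(2 + H))
B = -2025 (B = -2 - 2023 = -2025)
√(B + F(w(5, -7))) = √(-2025 - 58) = √(-2083) = I*√2083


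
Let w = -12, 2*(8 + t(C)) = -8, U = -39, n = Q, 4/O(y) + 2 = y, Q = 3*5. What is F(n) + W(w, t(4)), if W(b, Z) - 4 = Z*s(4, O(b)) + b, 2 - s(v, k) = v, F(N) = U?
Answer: -23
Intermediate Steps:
Q = 15
O(y) = 4/(-2 + y)
n = 15
t(C) = -12 (t(C) = -8 + (1/2)*(-8) = -8 - 4 = -12)
F(N) = -39
s(v, k) = 2 - v
W(b, Z) = 4 + b - 2*Z (W(b, Z) = 4 + (Z*(2 - 1*4) + b) = 4 + (Z*(2 - 4) + b) = 4 + (Z*(-2) + b) = 4 + (-2*Z + b) = 4 + (b - 2*Z) = 4 + b - 2*Z)
F(n) + W(w, t(4)) = -39 + (4 - 12 - 2*(-12)) = -39 + (4 - 12 + 24) = -39 + 16 = -23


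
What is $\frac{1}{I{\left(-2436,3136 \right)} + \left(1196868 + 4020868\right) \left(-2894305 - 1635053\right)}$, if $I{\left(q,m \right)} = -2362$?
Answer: $- \frac{1}{23632994295850} \approx -4.2314 \cdot 10^{-14}$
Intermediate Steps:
$\frac{1}{I{\left(-2436,3136 \right)} + \left(1196868 + 4020868\right) \left(-2894305 - 1635053\right)} = \frac{1}{-2362 + \left(1196868 + 4020868\right) \left(-2894305 - 1635053\right)} = \frac{1}{-2362 + 5217736 \left(-4529358\right)} = \frac{1}{-2362 - 23632994293488} = \frac{1}{-23632994295850} = - \frac{1}{23632994295850}$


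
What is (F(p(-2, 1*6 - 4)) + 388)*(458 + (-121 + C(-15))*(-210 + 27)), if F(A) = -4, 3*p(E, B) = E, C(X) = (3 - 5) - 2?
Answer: 8959872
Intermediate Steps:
C(X) = -4 (C(X) = -2 - 2 = -4)
p(E, B) = E/3
(F(p(-2, 1*6 - 4)) + 388)*(458 + (-121 + C(-15))*(-210 + 27)) = (-4 + 388)*(458 + (-121 - 4)*(-210 + 27)) = 384*(458 - 125*(-183)) = 384*(458 + 22875) = 384*23333 = 8959872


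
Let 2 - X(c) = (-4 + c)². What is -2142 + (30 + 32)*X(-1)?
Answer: -3568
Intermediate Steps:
X(c) = 2 - (-4 + c)²
-2142 + (30 + 32)*X(-1) = -2142 + (30 + 32)*(2 - (-4 - 1)²) = -2142 + 62*(2 - 1*(-5)²) = -2142 + 62*(2 - 1*25) = -2142 + 62*(2 - 25) = -2142 + 62*(-23) = -2142 - 1426 = -3568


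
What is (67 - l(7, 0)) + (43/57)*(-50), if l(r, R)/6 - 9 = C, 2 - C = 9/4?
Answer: -2647/114 ≈ -23.219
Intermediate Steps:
C = -¼ (C = 2 - 9/4 = -¼ ≈ -0.25000)
l(r, R) = 105/2 (l(r, R) = 54 + 6*(-¼) = 54 - 3/2 = 105/2)
(67 - l(7, 0)) + (43/57)*(-50) = (67 - 1*105/2) + (43/57)*(-50) = (67 - 105/2) + (43*(1/57))*(-50) = 29/2 + (43/57)*(-50) = 29/2 - 2150/57 = -2647/114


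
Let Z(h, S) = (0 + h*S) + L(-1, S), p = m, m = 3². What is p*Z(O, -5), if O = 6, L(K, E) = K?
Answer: -279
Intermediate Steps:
m = 9
p = 9
Z(h, S) = -1 + S*h (Z(h, S) = (0 + h*S) - 1 = (0 + S*h) - 1 = S*h - 1 = -1 + S*h)
p*Z(O, -5) = 9*(-1 - 5*6) = 9*(-1 - 30) = 9*(-31) = -279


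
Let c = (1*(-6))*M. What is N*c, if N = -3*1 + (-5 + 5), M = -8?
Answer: -144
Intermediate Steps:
c = 48 (c = (1*(-6))*(-8) = -6*(-8) = 48)
N = -3 (N = -3 + 0 = -3)
N*c = -3*48 = -144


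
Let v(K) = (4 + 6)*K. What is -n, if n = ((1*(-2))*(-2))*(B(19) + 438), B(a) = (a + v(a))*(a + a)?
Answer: -33520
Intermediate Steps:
v(K) = 10*K
B(a) = 22*a² (B(a) = (a + 10*a)*(a + a) = (11*a)*(2*a) = 22*a²)
n = 33520 (n = ((1*(-2))*(-2))*(22*19² + 438) = (-2*(-2))*(22*361 + 438) = 4*(7942 + 438) = 4*8380 = 33520)
-n = -1*33520 = -33520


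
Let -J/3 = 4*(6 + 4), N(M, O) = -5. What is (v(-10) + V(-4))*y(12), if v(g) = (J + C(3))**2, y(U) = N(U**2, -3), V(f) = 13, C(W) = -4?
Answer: -76945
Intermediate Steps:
y(U) = -5
J = -120 (J = -12*(6 + 4) = -12*10 = -3*40 = -120)
v(g) = 15376 (v(g) = (-120 - 4)**2 = (-124)**2 = 15376)
(v(-10) + V(-4))*y(12) = (15376 + 13)*(-5) = 15389*(-5) = -76945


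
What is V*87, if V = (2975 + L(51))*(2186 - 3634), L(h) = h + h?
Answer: -387628152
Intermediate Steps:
L(h) = 2*h
V = -4455496 (V = (2975 + 2*51)*(2186 - 3634) = (2975 + 102)*(-1448) = 3077*(-1448) = -4455496)
V*87 = -4455496*87 = -387628152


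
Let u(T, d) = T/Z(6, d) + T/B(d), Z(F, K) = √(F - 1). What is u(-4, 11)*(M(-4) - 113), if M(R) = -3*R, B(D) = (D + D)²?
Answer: 101/121 + 404*√5/5 ≈ 181.51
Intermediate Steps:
B(D) = 4*D² (B(D) = (2*D)² = 4*D²)
Z(F, K) = √(-1 + F)
u(T, d) = T/(4*d²) + T*√5/5 (u(T, d) = T/(√(-1 + 6)) + T/((4*d²)) = T/(√5) + T*(1/(4*d²)) = T*(√5/5) + T/(4*d²) = T*√5/5 + T/(4*d²) = T/(4*d²) + T*√5/5)
u(-4, 11)*(M(-4) - 113) = ((¼)*(-4)/11² + (⅕)*(-4)*√5)*(-3*(-4) - 113) = ((¼)*(-4)*(1/121) - 4*√5/5)*(12 - 113) = (-1/121 - 4*√5/5)*(-101) = 101/121 + 404*√5/5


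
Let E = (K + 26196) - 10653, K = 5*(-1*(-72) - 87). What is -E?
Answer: -15468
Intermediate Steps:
K = -75 (K = 5*(72 - 87) = 5*(-15) = -75)
E = 15468 (E = (-75 + 26196) - 10653 = 26121 - 10653 = 15468)
-E = -1*15468 = -15468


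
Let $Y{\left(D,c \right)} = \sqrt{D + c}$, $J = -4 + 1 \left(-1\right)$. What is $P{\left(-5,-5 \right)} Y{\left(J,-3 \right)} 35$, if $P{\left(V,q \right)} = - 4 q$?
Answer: $1400 i \sqrt{2} \approx 1979.9 i$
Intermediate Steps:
$J = -5$ ($J = -4 - 1 = -5$)
$P{\left(-5,-5 \right)} Y{\left(J,-3 \right)} 35 = \left(-4\right) \left(-5\right) \sqrt{-5 - 3} \cdot 35 = 20 \sqrt{-8} \cdot 35 = 20 \cdot 2 i \sqrt{2} \cdot 35 = 40 i \sqrt{2} \cdot 35 = 1400 i \sqrt{2}$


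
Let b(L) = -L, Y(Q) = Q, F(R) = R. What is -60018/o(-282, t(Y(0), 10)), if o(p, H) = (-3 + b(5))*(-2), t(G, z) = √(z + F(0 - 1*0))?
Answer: -30009/8 ≈ -3751.1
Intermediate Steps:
t(G, z) = √z (t(G, z) = √(z + (0 - 1*0)) = √(z + (0 + 0)) = √(z + 0) = √z)
o(p, H) = 16 (o(p, H) = (-3 - 1*5)*(-2) = (-3 - 5)*(-2) = -8*(-2) = 16)
-60018/o(-282, t(Y(0), 10)) = -60018/16 = -60018*1/16 = -30009/8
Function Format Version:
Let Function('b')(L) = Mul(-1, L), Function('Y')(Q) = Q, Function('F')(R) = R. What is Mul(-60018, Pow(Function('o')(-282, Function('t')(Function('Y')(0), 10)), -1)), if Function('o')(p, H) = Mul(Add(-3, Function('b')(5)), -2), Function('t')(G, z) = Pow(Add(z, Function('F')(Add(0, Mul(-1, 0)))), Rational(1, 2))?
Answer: Rational(-30009, 8) ≈ -3751.1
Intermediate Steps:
Function('t')(G, z) = Pow(z, Rational(1, 2)) (Function('t')(G, z) = Pow(Add(z, Add(0, Mul(-1, 0))), Rational(1, 2)) = Pow(Add(z, Add(0, 0)), Rational(1, 2)) = Pow(Add(z, 0), Rational(1, 2)) = Pow(z, Rational(1, 2)))
Function('o')(p, H) = 16 (Function('o')(p, H) = Mul(Add(-3, Mul(-1, 5)), -2) = Mul(Add(-3, -5), -2) = Mul(-8, -2) = 16)
Mul(-60018, Pow(Function('o')(-282, Function('t')(Function('Y')(0), 10)), -1)) = Mul(-60018, Pow(16, -1)) = Mul(-60018, Rational(1, 16)) = Rational(-30009, 8)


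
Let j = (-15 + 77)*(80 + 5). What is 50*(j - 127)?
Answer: 257150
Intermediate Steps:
j = 5270 (j = 62*85 = 5270)
50*(j - 127) = 50*(5270 - 127) = 50*5143 = 257150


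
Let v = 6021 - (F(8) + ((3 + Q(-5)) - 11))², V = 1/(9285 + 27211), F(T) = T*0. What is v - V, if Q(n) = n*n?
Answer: 209195071/36496 ≈ 5732.0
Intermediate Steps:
F(T) = 0
Q(n) = n²
V = 1/36496 ≈ 2.7400e-5
v = 5732 (v = 6021 - (0 + ((3 + (-5)²) - 11))² = 6021 - (0 + ((3 + 25) - 11))² = 6021 - (0 + (28 - 11))² = 6021 - (0 + 17)² = 6021 - 1*17² = 6021 - 1*289 = 6021 - 289 = 5732)
v - V = 5732 - 1*1/36496 = 5732 - 1/36496 = 209195071/36496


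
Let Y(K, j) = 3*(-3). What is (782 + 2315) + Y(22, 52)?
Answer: 3088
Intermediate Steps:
Y(K, j) = -9
(782 + 2315) + Y(22, 52) = (782 + 2315) - 9 = 3097 - 9 = 3088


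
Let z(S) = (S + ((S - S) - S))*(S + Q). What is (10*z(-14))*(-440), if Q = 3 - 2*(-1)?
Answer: 0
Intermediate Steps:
Q = 5 (Q = 3 + 2 = 5)
z(S) = 0 (z(S) = (S + ((S - S) - S))*(S + 5) = (S + (0 - S))*(5 + S) = (S - S)*(5 + S) = 0*(5 + S) = 0)
(10*z(-14))*(-440) = (10*0)*(-440) = 0*(-440) = 0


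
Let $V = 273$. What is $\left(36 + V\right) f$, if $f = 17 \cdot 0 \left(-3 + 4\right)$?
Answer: $0$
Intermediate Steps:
$f = 0$ ($f = 17 \cdot 0 \cdot 1 = 17 \cdot 0 = 0$)
$\left(36 + V\right) f = \left(36 + 273\right) 0 = 309 \cdot 0 = 0$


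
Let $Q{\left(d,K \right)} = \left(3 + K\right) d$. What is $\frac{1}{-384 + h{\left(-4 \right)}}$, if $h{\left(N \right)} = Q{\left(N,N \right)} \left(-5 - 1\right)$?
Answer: $- \frac{1}{408} \approx -0.002451$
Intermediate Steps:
$Q{\left(d,K \right)} = d \left(3 + K\right)$
$h{\left(N \right)} = - 6 N \left(3 + N\right)$ ($h{\left(N \right)} = N \left(3 + N\right) \left(-5 - 1\right) = N \left(3 + N\right) \left(-6\right) = - 6 N \left(3 + N\right)$)
$\frac{1}{-384 + h{\left(-4 \right)}} = \frac{1}{-384 - - 24 \left(3 - 4\right)} = \frac{1}{-384 - \left(-24\right) \left(-1\right)} = \frac{1}{-384 - 24} = \frac{1}{-408} = - \frac{1}{408}$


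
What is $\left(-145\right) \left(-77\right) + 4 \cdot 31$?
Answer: $11289$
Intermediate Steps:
$\left(-145\right) \left(-77\right) + 4 \cdot 31 = 11165 + 124 = 11289$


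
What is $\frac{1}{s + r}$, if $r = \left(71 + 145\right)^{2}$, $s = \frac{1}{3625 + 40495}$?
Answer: $\frac{44120}{2058462721} \approx 2.1433 \cdot 10^{-5}$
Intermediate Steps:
$s = \frac{1}{44120} \approx 2.2665 \cdot 10^{-5}$
$r = 46656$ ($r = 216^{2} = 46656$)
$\frac{1}{s + r} = \frac{1}{\frac{1}{44120} + 46656} = \frac{1}{\frac{2058462721}{44120}} = \frac{44120}{2058462721}$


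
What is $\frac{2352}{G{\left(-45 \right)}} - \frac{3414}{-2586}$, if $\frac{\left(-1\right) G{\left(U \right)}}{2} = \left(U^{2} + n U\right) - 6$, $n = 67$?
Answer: $\frac{89465}{35773} \approx 2.5009$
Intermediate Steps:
$G{\left(U \right)} = 12 - 134 U - 2 U^{2}$ ($G{\left(U \right)} = - 2 \left(\left(U^{2} + 67 U\right) - 6\right) = - 2 \left(-6 + U^{2} + 67 U\right) = 12 - 134 U - 2 U^{2}$)
$\frac{2352}{G{\left(-45 \right)}} - \frac{3414}{-2586} = \frac{2352}{12 - -6030 - 2 \left(-45\right)^{2}} - \frac{3414}{-2586} = \frac{2352}{12 + 6030 - 4050} - - \frac{569}{431} = \frac{2352}{12 + 6030 - 4050} + \frac{569}{431} = \frac{2352}{1992} + \frac{569}{431} = 2352 \cdot \frac{1}{1992} + \frac{569}{431} = \frac{98}{83} + \frac{569}{431} = \frac{89465}{35773}$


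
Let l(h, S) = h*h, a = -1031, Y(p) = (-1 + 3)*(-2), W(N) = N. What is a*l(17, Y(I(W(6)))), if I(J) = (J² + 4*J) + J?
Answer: -297959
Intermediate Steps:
I(J) = J² + 5*J
Y(p) = -4 (Y(p) = 2*(-2) = -4)
l(h, S) = h²
a*l(17, Y(I(W(6)))) = -1031*17² = -1031*289 = -297959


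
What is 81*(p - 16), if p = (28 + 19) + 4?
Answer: 2835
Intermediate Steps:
p = 51 (p = 47 + 4 = 51)
81*(p - 16) = 81*(51 - 16) = 81*35 = 2835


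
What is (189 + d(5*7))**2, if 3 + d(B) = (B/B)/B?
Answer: 42393121/1225 ≈ 34607.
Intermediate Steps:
d(B) = -3 + 1/B (d(B) = -3 + (B/B)/B = -3 + 1/B)
(189 + d(5*7))**2 = (189 + (-3 + 1/(5*7)))**2 = (189 + (-3 + 1/35))**2 = (189 - 104/35)**2 = (6511/35)**2 = 42393121/1225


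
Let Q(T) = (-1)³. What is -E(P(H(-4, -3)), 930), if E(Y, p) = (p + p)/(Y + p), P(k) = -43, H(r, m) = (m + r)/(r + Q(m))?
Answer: -1860/887 ≈ -2.0970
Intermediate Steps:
Q(T) = -1
H(r, m) = (m + r)/(-1 + r) (H(r, m) = (m + r)/(r - 1) = (m + r)/(-1 + r))
E(Y, p) = 2*p/(Y + p) (E(Y, p) = (2*p)/(Y + p) = 2*p/(Y + p))
-E(P(H(-4, -3)), 930) = -2*930/(-43 + 930) = -2*930/887 = -1*1860/887 = -1860/887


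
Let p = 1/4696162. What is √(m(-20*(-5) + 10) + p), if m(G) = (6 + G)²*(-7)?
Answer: I*√2077304483844046686/4696162 ≈ 306.91*I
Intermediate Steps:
p = 1/4696162 ≈ 2.1294e-7
m(G) = -7*(6 + G)²
√(m(-20*(-5) + 10) + p) = √(-7*(6 + (-20*(-5) + 10))² + 1/4696162) = √(-7*(6 + (100 + 10))² + 1/4696162) = √(-7*(6 + 110)² + 1/4696162) = √(-7*116² + 1/4696162) = √(-7*13456 + 1/4696162) = √(-94192 + 1/4696162) = √(-442340891103/4696162) = I*√2077304483844046686/4696162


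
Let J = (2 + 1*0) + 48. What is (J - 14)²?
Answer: 1296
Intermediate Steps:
J = 50 (J = (2 + 0) + 48 = 2 + 48 = 50)
(J - 14)² = (50 - 14)² = 36² = 1296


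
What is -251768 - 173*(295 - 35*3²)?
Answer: -248308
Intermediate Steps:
-251768 - 173*(295 - 35*3²) = -251768 - 173*(295 - 35*9) = -251768 - 173*(295 - 315) = -251768 - 173*(-20) = -251768 + 3460 = -248308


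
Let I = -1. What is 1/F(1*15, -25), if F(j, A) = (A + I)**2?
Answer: 1/676 ≈ 0.0014793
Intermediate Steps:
F(j, A) = (-1 + A)**2 (F(j, A) = (A - 1)**2 = (-1 + A)**2)
1/F(1*15, -25) = 1/((-1 - 25)**2) = 1/((-26)**2) = 1/676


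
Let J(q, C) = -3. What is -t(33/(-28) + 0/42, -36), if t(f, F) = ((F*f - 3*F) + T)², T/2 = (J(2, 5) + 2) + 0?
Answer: -1079521/49 ≈ -22031.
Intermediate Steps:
T = -2 (T = 2*((-3 + 2) + 0) = 2*(-1 + 0) = 2*(-1) = -2)
t(f, F) = (-2 - 3*F + F*f)² (t(f, F) = ((F*f - 3*F) - 2)² = ((-3*F + F*f) - 2)² = (-2 - 3*F + F*f)²)
-t(33/(-28) + 0/42, -36) = -(2 + 3*(-36) - 1*(-36)*(33/(-28) + 0/42))² = -(2 - 108 - 1*(-36)*(33*(-1/28) + 0*(1/42)))² = -(2 - 108 - 1*(-36)*(-33/28 + 0))² = -(2 - 108 - 1*(-36)*(-33/28))² = -(2 - 108 - 297/7)² = -(-1039/7)² = -1*1079521/49 = -1079521/49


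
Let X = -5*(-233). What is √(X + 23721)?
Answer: √24886 ≈ 157.75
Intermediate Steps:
X = 1165
√(X + 23721) = √(1165 + 23721) = √24886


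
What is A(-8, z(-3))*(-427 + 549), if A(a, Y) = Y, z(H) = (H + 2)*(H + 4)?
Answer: -122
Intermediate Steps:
z(H) = (2 + H)*(4 + H)
A(-8, z(-3))*(-427 + 549) = (8 + (-3)**2 + 6*(-3))*(-427 + 549) = (8 + 9 - 18)*122 = -1*122 = -122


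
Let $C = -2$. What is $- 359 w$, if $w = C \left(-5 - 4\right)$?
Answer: $-6462$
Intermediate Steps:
$w = 18$ ($w = - 2 \left(-5 - 4\right) = \left(-2\right) \left(-9\right) = 18$)
$- 359 w = \left(-359\right) 18 = -6462$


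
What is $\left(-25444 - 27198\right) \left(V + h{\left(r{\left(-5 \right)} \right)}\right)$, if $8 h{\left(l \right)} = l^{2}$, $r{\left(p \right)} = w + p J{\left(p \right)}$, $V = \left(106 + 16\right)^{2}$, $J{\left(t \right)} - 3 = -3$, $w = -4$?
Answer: $-783628812$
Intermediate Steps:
$J{\left(t \right)} = 0$ ($J{\left(t \right)} = 3 - 3 = 0$)
$V = 14884$ ($V = 122^{2} = 14884$)
$r{\left(p \right)} = -4$ ($r{\left(p \right)} = -4 + p 0 = -4 + 0 = -4$)
$h{\left(l \right)} = \frac{l^{2}}{8}$
$\left(-25444 - 27198\right) \left(V + h{\left(r{\left(-5 \right)} \right)}\right) = \left(-25444 - 27198\right) \left(14884 + \frac{\left(-4\right)^{2}}{8}\right) = - 52642 \left(14884 + \frac{1}{8} \cdot 16\right) = - 52642 \left(14884 + 2\right) = \left(-52642\right) 14886 = -783628812$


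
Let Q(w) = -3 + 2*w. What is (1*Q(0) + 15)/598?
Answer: 6/299 ≈ 0.020067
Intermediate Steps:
(1*Q(0) + 15)/598 = (1*(-3 + 2*0) + 15)/598 = (1*(-3 + 0) + 15)*(1/598) = (1*(-3) + 15)*(1/598) = (-3 + 15)*(1/598) = 12*(1/598) = 6/299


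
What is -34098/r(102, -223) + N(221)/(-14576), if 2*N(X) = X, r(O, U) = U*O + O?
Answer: 82418381/55009824 ≈ 1.4982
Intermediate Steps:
r(O, U) = O + O*U (r(O, U) = O*U + O = O + O*U)
N(X) = X/2
-34098/r(102, -223) + N(221)/(-14576) = -34098*1/(102*(1 - 223)) + ((½)*221)/(-14576) = -34098/(102*(-222)) + (221/2)*(-1/14576) = -34098/(-22644) - 221/29152 = -34098*(-1/22644) - 221/29152 = 5683/3774 - 221/29152 = 82418381/55009824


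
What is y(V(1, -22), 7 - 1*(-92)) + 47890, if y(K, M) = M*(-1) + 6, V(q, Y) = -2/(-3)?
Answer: 47797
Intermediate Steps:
V(q, Y) = ⅔ (V(q, Y) = -2*(-⅓) = ⅔)
y(K, M) = 6 - M (y(K, M) = -M + 6 = 6 - M)
y(V(1, -22), 7 - 1*(-92)) + 47890 = (6 - (7 - 1*(-92))) + 47890 = (6 - (7 + 92)) + 47890 = (6 - 1*99) + 47890 = (6 - 99) + 47890 = -93 + 47890 = 47797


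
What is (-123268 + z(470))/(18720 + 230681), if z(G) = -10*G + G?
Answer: -127498/249401 ≈ -0.51122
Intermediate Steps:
z(G) = -9*G
(-123268 + z(470))/(18720 + 230681) = (-123268 - 9*470)/(18720 + 230681) = (-123268 - 4230)/249401 = -127498*1/249401 = -127498/249401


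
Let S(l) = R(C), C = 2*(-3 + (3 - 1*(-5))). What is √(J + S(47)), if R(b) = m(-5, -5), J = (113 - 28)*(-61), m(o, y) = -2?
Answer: I*√5187 ≈ 72.021*I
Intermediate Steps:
J = -5185 (J = 85*(-61) = -5185)
C = 10 (C = 2*(-3 + (3 + 5)) = 2*(-3 + 8) = 2*5 = 10)
R(b) = -2
S(l) = -2
√(J + S(47)) = √(-5185 - 2) = √(-5187) = I*√5187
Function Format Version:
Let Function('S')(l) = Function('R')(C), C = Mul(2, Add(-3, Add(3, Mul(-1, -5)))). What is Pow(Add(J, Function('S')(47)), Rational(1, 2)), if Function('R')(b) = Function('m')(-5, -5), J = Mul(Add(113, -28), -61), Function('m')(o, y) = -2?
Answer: Mul(I, Pow(5187, Rational(1, 2))) ≈ Mul(72.021, I)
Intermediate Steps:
J = -5185 (J = Mul(85, -61) = -5185)
C = 10 (C = Mul(2, Add(-3, Add(3, 5))) = Mul(2, Add(-3, 8)) = Mul(2, 5) = 10)
Function('R')(b) = -2
Function('S')(l) = -2
Pow(Add(J, Function('S')(47)), Rational(1, 2)) = Pow(Add(-5185, -2), Rational(1, 2)) = Pow(-5187, Rational(1, 2)) = Mul(I, Pow(5187, Rational(1, 2)))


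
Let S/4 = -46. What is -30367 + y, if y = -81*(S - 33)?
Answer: -12790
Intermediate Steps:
S = -184 (S = 4*(-46) = -184)
y = 17577 (y = -81*(-184 - 33) = -81*(-217) = 17577)
-30367 + y = -30367 + 17577 = -12790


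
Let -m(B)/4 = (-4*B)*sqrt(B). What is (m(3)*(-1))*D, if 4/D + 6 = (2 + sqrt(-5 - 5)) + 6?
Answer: 96*sqrt(3)*(-2 + I*sqrt(10))/7 ≈ -47.508 + 75.116*I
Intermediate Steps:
m(B) = 16*B**(3/2) (m(B) = -4*(-4*B)*sqrt(B) = -(-16)*B**(3/2) = 16*B**(3/2))
D = 4/(2 + I*sqrt(10)) (D = 4/(-6 + ((2 + sqrt(-5 - 5)) + 6)) = 4/(-6 + ((2 + sqrt(-10)) + 6)) = 4/(-6 + ((2 + I*sqrt(10)) + 6)) = 4/(-6 + (8 + I*sqrt(10))) = 4/(2 + I*sqrt(10)) ≈ 0.57143 - 0.90351*I)
(m(3)*(-1))*D = ((16*3**(3/2))*(-1))*(4/7 - 2*I*sqrt(10)/7) = ((16*(3*sqrt(3)))*(-1))*(4/7 - 2*I*sqrt(10)/7) = ((48*sqrt(3))*(-1))*(4/7 - 2*I*sqrt(10)/7) = (-48*sqrt(3))*(4/7 - 2*I*sqrt(10)/7) = -48*sqrt(3)*(4/7 - 2*I*sqrt(10)/7)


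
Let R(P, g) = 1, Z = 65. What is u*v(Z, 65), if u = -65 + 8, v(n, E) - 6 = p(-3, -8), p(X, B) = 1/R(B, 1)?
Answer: -399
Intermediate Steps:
p(X, B) = 1 (p(X, B) = 1/1 = 1)
v(n, E) = 7 (v(n, E) = 6 + 1 = 7)
u = -57
u*v(Z, 65) = -57*7 = -399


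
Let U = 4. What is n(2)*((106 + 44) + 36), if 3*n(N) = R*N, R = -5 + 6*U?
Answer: 2356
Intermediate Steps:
R = 19 (R = -5 + 6*4 = -5 + 24 = 19)
n(N) = 19*N/3 (n(N) = (19*N)/3 = 19*N/3)
n(2)*((106 + 44) + 36) = ((19/3)*2)*((106 + 44) + 36) = 38*(150 + 36)/3 = (38/3)*186 = 2356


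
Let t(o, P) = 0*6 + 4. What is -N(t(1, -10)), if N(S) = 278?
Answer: -278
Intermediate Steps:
t(o, P) = 4 (t(o, P) = 0 + 4 = 4)
-N(t(1, -10)) = -1*278 = -278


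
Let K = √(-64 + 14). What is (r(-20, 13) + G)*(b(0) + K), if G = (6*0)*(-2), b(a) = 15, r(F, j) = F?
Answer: -300 - 100*I*√2 ≈ -300.0 - 141.42*I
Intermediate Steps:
K = 5*I*√2 (K = √(-50) = 5*I*√2 ≈ 7.0711*I)
G = 0 (G = 0*(-2) = 0)
(r(-20, 13) + G)*(b(0) + K) = (-20 + 0)*(15 + 5*I*√2) = -20*(15 + 5*I*√2) = -300 - 100*I*√2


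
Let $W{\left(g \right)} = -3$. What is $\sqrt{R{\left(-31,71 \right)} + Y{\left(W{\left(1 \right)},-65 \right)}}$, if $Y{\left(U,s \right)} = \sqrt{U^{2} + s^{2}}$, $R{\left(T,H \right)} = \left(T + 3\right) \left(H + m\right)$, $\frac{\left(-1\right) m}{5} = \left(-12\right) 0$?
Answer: $\sqrt{-1988 + \sqrt{4234}} \approx 43.851 i$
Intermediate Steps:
$m = 0$ ($m = - 5 \left(\left(-12\right) 0\right) = \left(-5\right) 0 = 0$)
$R{\left(T,H \right)} = H \left(3 + T\right)$ ($R{\left(T,H \right)} = \left(T + 3\right) \left(H + 0\right) = \left(3 + T\right) H = H \left(3 + T\right)$)
$\sqrt{R{\left(-31,71 \right)} + Y{\left(W{\left(1 \right)},-65 \right)}} = \sqrt{71 \left(3 - 31\right) + \sqrt{\left(-3\right)^{2} + \left(-65\right)^{2}}} = \sqrt{71 \left(-28\right) + \sqrt{9 + 4225}} = \sqrt{-1988 + \sqrt{4234}}$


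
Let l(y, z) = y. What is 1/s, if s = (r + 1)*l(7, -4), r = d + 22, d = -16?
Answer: 1/49 ≈ 0.020408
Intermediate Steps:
r = 6 (r = -16 + 22 = 6)
s = 49 (s = (6 + 1)*7 = 7*7 = 49)
1/s = 1/49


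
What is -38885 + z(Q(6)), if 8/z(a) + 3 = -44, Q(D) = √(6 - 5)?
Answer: -1827603/47 ≈ -38885.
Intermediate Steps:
Q(D) = 1 (Q(D) = √1 = 1)
z(a) = -8/47 (z(a) = 8/(-3 - 44) = 8/(-47) = 8*(-1/47) = -8/47)
-38885 + z(Q(6)) = -38885 - 8/47 = -1827603/47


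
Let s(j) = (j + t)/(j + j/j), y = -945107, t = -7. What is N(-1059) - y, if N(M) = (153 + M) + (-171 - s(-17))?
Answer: 1888057/2 ≈ 9.4403e+5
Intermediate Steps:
s(j) = (-7 + j)/(1 + j) (s(j) = (j - 7)/(j + j/j) = (-7 + j)/(j + 1) = (-7 + j)/(1 + j))
N(M) = -39/2 + M (N(M) = (153 + M) + (-171 - (-7 - 17)/(1 - 17)) = (153 + M) + (-171 - (-24)/(-16)) = (153 + M) + (-171 - (-1)*(-24)/16) = (153 + M) + (-171 - 1*3/2) = (153 + M) + (-171 - 3/2) = (153 + M) - 345/2 = -39/2 + M)
N(-1059) - y = (-39/2 - 1059) - 1*(-945107) = -2157/2 + 945107 = 1888057/2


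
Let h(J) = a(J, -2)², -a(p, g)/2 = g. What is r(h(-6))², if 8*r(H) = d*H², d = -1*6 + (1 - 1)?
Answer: 36864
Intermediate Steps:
d = -6 (d = -6 + 0 = -6)
a(p, g) = -2*g
h(J) = 16 (h(J) = (-2*(-2))² = 4² = 16)
r(H) = -3*H²/4 (r(H) = (-6*H²)/8 = -3*H²/4)
r(h(-6))² = (-¾*16²)² = (-¾*256)² = (-192)² = 36864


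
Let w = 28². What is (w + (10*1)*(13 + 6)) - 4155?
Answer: -3181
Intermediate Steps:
w = 784
(w + (10*1)*(13 + 6)) - 4155 = (784 + (10*1)*(13 + 6)) - 4155 = (784 + 10*19) - 4155 = (784 + 190) - 4155 = 974 - 4155 = -3181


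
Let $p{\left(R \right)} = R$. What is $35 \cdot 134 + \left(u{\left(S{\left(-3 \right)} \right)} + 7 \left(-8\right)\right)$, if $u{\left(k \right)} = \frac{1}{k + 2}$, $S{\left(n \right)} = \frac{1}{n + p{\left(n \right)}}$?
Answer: $\frac{50980}{11} \approx 4634.5$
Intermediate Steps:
$S{\left(n \right)} = \frac{1}{2 n}$ ($S{\left(n \right)} = \frac{1}{n + n} = \frac{1}{2 n}$)
$u{\left(k \right)} = \frac{1}{2 + k}$
$35 \cdot 134 + \left(u{\left(S{\left(-3 \right)} \right)} + 7 \left(-8\right)\right) = 35 \cdot 134 + \left(\frac{1}{2 + \frac{1}{2 \left(-3\right)}} + 7 \left(-8\right)\right) = 4690 - \left(56 - \frac{1}{2 + \frac{1}{2} \left(- \frac{1}{3}\right)}\right) = 4690 - \left(56 - \frac{1}{2 - \frac{1}{6}}\right) = 4690 - \left(56 - \frac{1}{\frac{11}{6}}\right) = 4690 + \left(\frac{6}{11} - 56\right) = 4690 - \frac{610}{11} = \frac{50980}{11}$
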